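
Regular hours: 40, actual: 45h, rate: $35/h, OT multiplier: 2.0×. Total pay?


Regular: 40h × $35 = $1400.00
Overtime: 45 - 40 = 5h
OT pay: 5h × $35 × 2.0 = $350.00
Total = $1400.00 + $350.00 = $1750.00

$1750.00


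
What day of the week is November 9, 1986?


Zeller's congruence:
q=9, m=11, k=86, j=19
h = (9 + ⌊13×12/5⌋ + 86 + ⌊86/4⌋ + ⌊19/4⌋ - 2×19) mod 7
= (9 + 31 + 86 + 21 + 4 - 38) mod 7
= 113 mod 7 = 1
h=1 → Sunday

Sunday


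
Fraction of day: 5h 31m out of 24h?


Total minutes: 5×60 + 31 = 331
Day = 24×60 = 1440 minutes
Fraction = 331/1440 ≈ 0.2299
As a percentage: 331/1440 × 100 ≈ 22.99%

0.2299 (22.99%)


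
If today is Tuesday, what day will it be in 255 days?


Friday

Start: Tuesday (index 1)
(1 + 255) mod 7
= 256 mod 7
= 4
Index 4 → Friday


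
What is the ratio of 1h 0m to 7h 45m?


4:31 (0.13)

Duration 1: 60 minutes
Duration 2: 465 minutes
Ratio = 60:465
GCD = 15
Simplified = 4:31
As a decimal: 4/31 ≈ 0.13


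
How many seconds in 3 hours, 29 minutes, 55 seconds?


Hours: 3 × 3600 = 10800
Minutes: 29 × 60 = 1740
Seconds: 55
Total = 10800 + 1740 + 55 = 12595

12595 seconds


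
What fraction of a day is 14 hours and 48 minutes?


Total minutes: 14×60 + 48 = 888
Day = 24×60 = 1440 minutes
Fraction = 888/1440 ≈ 0.6167
As a percentage: 888/1440 × 100 ≈ 61.67%

0.6167 (61.67%)


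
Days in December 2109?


31 days

Month: December (month 12)
December has 31 days


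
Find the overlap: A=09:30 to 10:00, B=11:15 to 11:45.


Meeting A: 570-600 (in minutes from midnight)
Meeting B: 675-705
Overlap start = max(570, 675) = 675
Overlap end = min(600, 705) = 600
Overlap = max(0, 600 - 675) = 0 min

0 minutes


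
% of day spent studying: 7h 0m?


29.2%

Time: 420 minutes
Day: 1440 minutes
Percentage = (420/1440) × 100 ≈ 29.2%


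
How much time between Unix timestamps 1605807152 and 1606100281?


293129 seconds (81.4 hours / 3.39 days)

Difference = 1606100281 - 1605807152 = 293129 seconds
In hours: 293129 / 3600 ≈ 81.4
In days: 293129 / 86400 ≈ 3.39


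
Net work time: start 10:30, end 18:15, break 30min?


Total time = (18×60+15) - (10×60+30)
= 1095 - 630 = 465 min
Minus break: 465 - 30 = 435 min
= 7h 15m

7h 15m (435 minutes)


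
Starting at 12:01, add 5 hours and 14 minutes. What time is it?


Start: 721 minutes from midnight
Add: 314 minutes
Total: 1035 minutes
Hours: 1035 ÷ 60 = 17 remainder 15

17:15


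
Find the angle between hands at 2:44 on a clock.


Hour hand = 2×30 + 44×0.5 = 82.0°
Minute hand = 44×6 = 264°
Difference = |82.0 - 264| = 182.0°
Since > 180°: 360 - 182.0 = 178.0°

178.0°


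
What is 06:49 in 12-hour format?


6:49 AM

Hour: 6
6 < 12 → AM


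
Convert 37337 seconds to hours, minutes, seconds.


10h 22m 17s

Hours: 37337 ÷ 3600 = 10 remainder 1337
Minutes: 1337 ÷ 60 = 22 remainder 17
Seconds: 17


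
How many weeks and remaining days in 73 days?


10 weeks 3 days

Weeks: 73 ÷ 7 = 10 remainder 3


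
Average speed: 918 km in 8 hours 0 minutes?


Distance: 918 km
Time: 8 hours
Speed = 918 / 8 ≈ 114.8 km/h

114.8 km/h


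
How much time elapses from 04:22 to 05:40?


End time in minutes: 5×60 + 40 = 340
Start time in minutes: 4×60 + 22 = 262
Difference = 340 - 262 = 78 minutes
= 1 hours 18 minutes

1h 18m


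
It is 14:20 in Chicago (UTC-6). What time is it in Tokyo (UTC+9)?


Time difference = UTC+9 - UTC-6 = +15 hours
New hour = (14 + 15) mod 24
= 29 mod 24 = 5
Minutes unchanged → 05:20; 29 ≥ 24 → next day

05:20 (next day)


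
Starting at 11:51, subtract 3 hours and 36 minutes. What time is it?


Start: 711 minutes from midnight
Subtract: 216 minutes
Remaining: 711 - 216 = 495
Hours: 8, Minutes: 15

08:15


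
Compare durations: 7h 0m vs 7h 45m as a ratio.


28:31 (0.90)

Duration 1: 420 minutes
Duration 2: 465 minutes
Ratio = 420:465
GCD = 15
Simplified = 28:31
As a decimal: 28/31 ≈ 0.90


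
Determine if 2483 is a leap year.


Rules: divisible by 4 AND (not by 100 OR by 400)
2483 ÷ 4 = 620 remainder 3 → not divisible by 4
Not divisible by 4 → not a leap year

No


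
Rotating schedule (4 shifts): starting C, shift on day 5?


Shifts: A, B, C, D
Start: C (index 2)
Day 5: (2 + 5 - 1) mod 4
= 6 mod 4
= 2
Index 2 → shift C

Shift C


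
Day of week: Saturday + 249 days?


Wednesday

Start: Saturday (index 5)
(5 + 249) mod 7
= 254 mod 7
= 2
Index 2 → Wednesday


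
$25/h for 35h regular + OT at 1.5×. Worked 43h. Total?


Regular: 35h × $25 = $875.00
Overtime: 43 - 35 = 8h
OT pay: 8h × $25 × 1.5 = $300.00
Total = $875.00 + $300.00 = $1175.00

$1175.00


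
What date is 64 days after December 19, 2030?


February 21, 2031

Start: December 19, 2030
Add 64 days
December 19 → January 1: 31 - 19 + 1 = 13 days (64 - 13 = 51 left)
January 1 → February 1: 31 - 1 + 1 = 31 days (51 - 31 = 20 left)
February 1 + 20 = February 21, 2031


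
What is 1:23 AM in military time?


Input: 1:23 AM
AM hour stays: 1

01:23


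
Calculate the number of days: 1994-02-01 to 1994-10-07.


248 days

From February 1, 1994 to October 7, 1994
Rest of February 1994: 28 - 1 = 27
Full months: March 31, April 30, May 31, June 30, July 31, August 31, September 30
Days into October 1994: 7
Total = 27 + 31 + 30 + 31 + 30 + 31 + 31 + 30 + 7 = 248 days


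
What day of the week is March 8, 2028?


Wednesday

Zeller's congruence:
q=8, m=3, k=28, j=20
h = (8 + ⌊13×4/5⌋ + 28 + ⌊28/4⌋ + ⌊20/4⌋ - 2×20) mod 7
= (8 + 10 + 28 + 7 + 5 - 40) mod 7
= 18 mod 7 = 4
h=4 → Wednesday


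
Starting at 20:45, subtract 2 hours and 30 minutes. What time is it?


18:15

Start: 1245 minutes from midnight
Subtract: 150 minutes
Remaining: 1245 - 150 = 1095
Hours: 18, Minutes: 15


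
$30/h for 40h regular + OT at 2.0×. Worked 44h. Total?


Regular: 40h × $30 = $1200.00
Overtime: 44 - 40 = 4h
OT pay: 4h × $30 × 2.0 = $240.00
Total = $1200.00 + $240.00 = $1440.00

$1440.00


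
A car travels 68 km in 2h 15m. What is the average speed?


Distance: 68 km
Time: 2h 15m = 135 min = 135/60 = 9/4 hours
Speed = 68 ÷ (9/4) = 68 × 4 / 9 = 272/9 ≈ 30.2 km/h

30.2 km/h


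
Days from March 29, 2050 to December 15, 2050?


From March 29, 2050 to December 15, 2050
Rest of March 2050: 31 - 29 = 2
Full months: April 30, May 31, June 30, July 31, August 31, September 30, October 31, November 30
Days into December 2050: 15
Total = 2 + 30 + 31 + 30 + 31 + 31 + 30 + 31 + 30 + 15 = 261 days

261 days


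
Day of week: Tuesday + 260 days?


Wednesday

Start: Tuesday (index 1)
(1 + 260) mod 7
= 261 mod 7
= 2
Index 2 → Wednesday


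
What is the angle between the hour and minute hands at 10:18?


Hour hand = 10×30 + 18×0.5 = 309.0°
Minute hand = 18×6 = 108°
Difference = |309.0 - 108| = 201.0°
Since > 180°: 360 - 201.0 = 159.0°

159.0°


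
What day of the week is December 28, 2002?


Zeller's congruence:
q=28, m=12, k=2, j=20
h = (28 + ⌊13×13/5⌋ + 2 + ⌊2/4⌋ + ⌊20/4⌋ - 2×20) mod 7
= (28 + 33 + 2 + 0 + 5 - 40) mod 7
= 28 mod 7 = 0
h=0 → Saturday

Saturday


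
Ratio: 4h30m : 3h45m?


Duration 1: 270 minutes
Duration 2: 225 minutes
Ratio = 270:225
GCD = 45
Simplified = 6:5
As a decimal: 6/5 = 1.20

6:5 (1.20)


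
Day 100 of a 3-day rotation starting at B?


Shift B

Shifts: A, B, C
Start: B (index 1)
Day 100: (1 + 100 - 1) mod 3
= 100 mod 3
= 1
Index 1 → shift B


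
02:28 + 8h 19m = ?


Start: 148 minutes from midnight
Add: 499 minutes
Total: 647 minutes
Hours: 647 ÷ 60 = 10 remainder 47

10:47


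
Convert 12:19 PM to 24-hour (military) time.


12:19

Input: 12:19 PM
12 PM → 12 (noon)


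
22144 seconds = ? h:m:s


6h 9m 4s

Hours: 22144 ÷ 3600 = 6 remainder 544
Minutes: 544 ÷ 60 = 9 remainder 4
Seconds: 4


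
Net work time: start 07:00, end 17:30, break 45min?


Total time = (17×60+30) - (7×60+0)
= 1050 - 420 = 630 min
Minus break: 630 - 45 = 585 min
= 9h 45m

9h 45m (585 minutes)


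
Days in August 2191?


31 days

Month: August (month 8)
August has 31 days


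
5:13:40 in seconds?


18820 seconds

Hours: 5 × 3600 = 18000
Minutes: 13 × 60 = 780
Seconds: 40
Total = 18000 + 780 + 40 = 18820


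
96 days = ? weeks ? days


13 weeks 5 days

Weeks: 96 ÷ 7 = 13 remainder 5


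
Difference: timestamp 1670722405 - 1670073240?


Difference = 1670722405 - 1670073240 = 649165 seconds
In hours: 649165 / 3600 ≈ 180.3
In days: 649165 / 86400 ≈ 7.51

649165 seconds (180.3 hours / 7.51 days)


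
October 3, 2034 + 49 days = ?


Start: October 3, 2034
Add 49 days
October 3 → November 1: 31 - 3 + 1 = 29 days (49 - 29 = 20 left)
November 1 + 20 = November 21, 2034

November 21, 2034


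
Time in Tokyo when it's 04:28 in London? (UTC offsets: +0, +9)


13:28

Time difference = UTC+9 - UTC+0 = +9 hours
New hour = (4 + 9) mod 24
= 13 mod 24 = 13
Minutes unchanged → 13:28


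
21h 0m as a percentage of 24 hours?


Total minutes: 21×60 + 0 = 1260
Day = 24×60 = 1440 minutes
Fraction = 1260/1440 = 0.8750
As a percentage: 1260/1440 × 100 = 87.50%

0.8750 (87.50%)


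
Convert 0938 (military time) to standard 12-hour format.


Hour: 9
9 < 12 → AM

9:38 AM


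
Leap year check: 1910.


No

Rules: divisible by 4 AND (not by 100 OR by 400)
1910 ÷ 4 = 477 remainder 2 → not divisible by 4
Not divisible by 4 → not a leap year


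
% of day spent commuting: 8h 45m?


Time: 525 minutes
Day: 1440 minutes
Percentage = (525/1440) × 100 ≈ 36.5%

36.5%


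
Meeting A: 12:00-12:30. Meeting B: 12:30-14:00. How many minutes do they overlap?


Meeting A: 720-750 (in minutes from midnight)
Meeting B: 750-840
Overlap start = max(720, 750) = 750
Overlap end = min(750, 840) = 750
Overlap = max(0, 750 - 750) = 0 min

0 minutes


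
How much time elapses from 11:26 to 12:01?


0h 35m

End time in minutes: 12×60 + 1 = 721
Start time in minutes: 11×60 + 26 = 686
Difference = 721 - 686 = 35 minutes
= 0 hours 35 minutes


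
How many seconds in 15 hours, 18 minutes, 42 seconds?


55122 seconds

Hours: 15 × 3600 = 54000
Minutes: 18 × 60 = 1080
Seconds: 42
Total = 54000 + 1080 + 42 = 55122


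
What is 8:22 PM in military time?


Input: 8:22 PM
PM: 8 + 12 = 20

20:22


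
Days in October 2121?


Month: October (month 10)
October has 31 days

31 days


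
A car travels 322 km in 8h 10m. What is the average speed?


Distance: 322 km
Time: 8h 10m = 490 min = 490/60 = 49/6 hours
Speed = 322 ÷ (49/6) = 322 × 6 / 49 = 1932/49 ≈ 39.4 km/h

39.4 km/h


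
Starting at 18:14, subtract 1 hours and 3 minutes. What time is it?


17:11

Start: 1094 minutes from midnight
Subtract: 63 minutes
Remaining: 1094 - 63 = 1031
Hours: 17, Minutes: 11


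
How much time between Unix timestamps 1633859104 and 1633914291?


Difference = 1633914291 - 1633859104 = 55187 seconds
In hours: 55187 / 3600 ≈ 15.3
In days: 55187 / 86400 ≈ 0.64

55187 seconds (15.3 hours / 0.64 days)


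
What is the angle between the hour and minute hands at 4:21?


4.5°

Hour hand = 4×30 + 21×0.5 = 130.5°
Minute hand = 21×6 = 126°
Difference = |130.5 - 126| = 4.5°


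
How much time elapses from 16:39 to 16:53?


End time in minutes: 16×60 + 53 = 1013
Start time in minutes: 16×60 + 39 = 999
Difference = 1013 - 999 = 14 minutes
= 0 hours 14 minutes

0h 14m


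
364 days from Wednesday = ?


Wednesday

Start: Wednesday (index 2)
(2 + 364) mod 7
= 366 mod 7
= 2
Index 2 → Wednesday


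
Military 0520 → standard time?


5:20 AM

Hour: 5
5 < 12 → AM


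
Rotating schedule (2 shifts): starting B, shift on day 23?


Shifts: A, B
Start: B (index 1)
Day 23: (1 + 23 - 1) mod 2
= 23 mod 2
= 1
Index 1 → shift B

Shift B


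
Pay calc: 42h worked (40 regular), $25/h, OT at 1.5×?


Regular: 40h × $25 = $1000.00
Overtime: 42 - 40 = 2h
OT pay: 2h × $25 × 1.5 = $75.00
Total = $1000.00 + $75.00 = $1075.00

$1075.00


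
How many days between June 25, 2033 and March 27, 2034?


From June 25, 2033 to March 27, 2034
Rest of June 2033: 30 - 25 = 5
Full months: July 31, August 31, September 30, October 31, November 30, December 31, January 31, February 2034 28
Days into March 2034: 27
Total = 5 + 31 + 31 + 30 + 31 + 30 + 31 + 31 + 28 + 27 = 275 days

275 days


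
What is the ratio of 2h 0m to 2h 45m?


Duration 1: 120 minutes
Duration 2: 165 minutes
Ratio = 120:165
GCD = 15
Simplified = 8:11
As a decimal: 8/11 ≈ 0.73

8:11 (0.73)


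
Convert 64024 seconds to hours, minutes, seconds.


17h 47m 4s

Hours: 64024 ÷ 3600 = 17 remainder 2824
Minutes: 2824 ÷ 60 = 47 remainder 4
Seconds: 4


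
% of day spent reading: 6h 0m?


25.0%

Time: 360 minutes
Day: 1440 minutes
Percentage = (360/1440) × 100 = 25.0%


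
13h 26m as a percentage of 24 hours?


0.5597 (55.97%)

Total minutes: 13×60 + 26 = 806
Day = 24×60 = 1440 minutes
Fraction = 806/1440 ≈ 0.5597
As a percentage: 806/1440 × 100 ≈ 55.97%


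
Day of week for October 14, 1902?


Tuesday

Zeller's congruence:
q=14, m=10, k=2, j=19
h = (14 + ⌊13×11/5⌋ + 2 + ⌊2/4⌋ + ⌊19/4⌋ - 2×19) mod 7
= (14 + 28 + 2 + 0 + 4 - 38) mod 7
= 10 mod 7 = 3
h=3 → Tuesday


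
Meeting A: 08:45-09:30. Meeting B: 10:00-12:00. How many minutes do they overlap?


0 minutes

Meeting A: 525-570 (in minutes from midnight)
Meeting B: 600-720
Overlap start = max(525, 600) = 600
Overlap end = min(570, 720) = 570
Overlap = max(0, 570 - 600) = 0 min


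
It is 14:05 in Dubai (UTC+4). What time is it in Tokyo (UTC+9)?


Time difference = UTC+9 - UTC+4 = +5 hours
New hour = (14 + 5) mod 24
= 19 mod 24 = 19
Minutes unchanged → 19:05

19:05


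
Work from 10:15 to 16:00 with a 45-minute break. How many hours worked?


5h 0m (300 minutes)

Total time = (16×60+0) - (10×60+15)
= 960 - 615 = 345 min
Minus break: 345 - 45 = 300 min
= 5h 0m


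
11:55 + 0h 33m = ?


Start: 715 minutes from midnight
Add: 33 minutes
Total: 748 minutes
Hours: 748 ÷ 60 = 12 remainder 28

12:28


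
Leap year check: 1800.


Rules: divisible by 4 AND (not by 100 OR by 400)
1800 ÷ 4 = 450 exactly → divisible by 4
1800 ÷ 100 = 18 exactly → divisible by 100
1800 ÷ 400 = 4 remainder 200 → not divisible by 400
Divisible by 100 but not by 400 → not a leap year

No


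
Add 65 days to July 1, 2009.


Start: July 1, 2009
Add 65 days
July 1 → August 1: 31 - 1 + 1 = 31 days (65 - 31 = 34 left)
August 1 → September 1: 31 - 1 + 1 = 31 days (34 - 31 = 3 left)
September 1 + 3 = September 4, 2009

September 4, 2009


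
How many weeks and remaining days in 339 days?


Weeks: 339 ÷ 7 = 48 remainder 3

48 weeks 3 days


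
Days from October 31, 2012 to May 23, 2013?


From October 31, 2012 to May 23, 2013
Rest of October 2012: 31 - 31 = 0
Full months: November 30, December 31, January 31, February 2013 28, March 31, April 30
Days into May 2013: 23
Total = 0 + 30 + 31 + 31 + 28 + 31 + 30 + 23 = 204 days

204 days


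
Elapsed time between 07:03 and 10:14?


3h 11m

End time in minutes: 10×60 + 14 = 614
Start time in minutes: 7×60 + 3 = 423
Difference = 614 - 423 = 191 minutes
= 3 hours 11 minutes


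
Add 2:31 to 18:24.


20:55

Start: 1104 minutes from midnight
Add: 151 minutes
Total: 1255 minutes
Hours: 1255 ÷ 60 = 20 remainder 55


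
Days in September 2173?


30 days

Month: September (month 9)
September has 30 days


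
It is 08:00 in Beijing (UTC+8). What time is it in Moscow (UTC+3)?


03:00

Time difference = UTC+3 - UTC+8 = -5 hours
New hour = (8 -5) mod 24
= 3 mod 24 = 3
Minutes unchanged → 03:00


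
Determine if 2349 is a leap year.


Rules: divisible by 4 AND (not by 100 OR by 400)
2349 ÷ 4 = 587 remainder 1 → not divisible by 4
Not divisible by 4 → not a leap year

No


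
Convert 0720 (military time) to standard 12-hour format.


Hour: 7
7 < 12 → AM

7:20 AM


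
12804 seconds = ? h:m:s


3h 33m 24s

Hours: 12804 ÷ 3600 = 3 remainder 2004
Minutes: 2004 ÷ 60 = 33 remainder 24
Seconds: 24


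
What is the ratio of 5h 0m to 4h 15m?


Duration 1: 300 minutes
Duration 2: 255 minutes
Ratio = 300:255
GCD = 15
Simplified = 20:17
As a decimal: 20/17 ≈ 1.18

20:17 (1.18)


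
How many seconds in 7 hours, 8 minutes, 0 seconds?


25680 seconds

Hours: 7 × 3600 = 25200
Minutes: 8 × 60 = 480
Seconds: 0
Total = 25200 + 480 + 0 = 25680


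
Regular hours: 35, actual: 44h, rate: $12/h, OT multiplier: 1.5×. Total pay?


$582.00

Regular: 35h × $12 = $420.00
Overtime: 44 - 35 = 9h
OT pay: 9h × $12 × 1.5 = $162.00
Total = $420.00 + $162.00 = $582.00


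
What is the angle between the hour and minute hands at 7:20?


100.0°

Hour hand = 7×30 + 20×0.5 = 220.0°
Minute hand = 20×6 = 120°
Difference = |220.0 - 120| = 100.0°


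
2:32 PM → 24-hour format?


Input: 2:32 PM
PM: 2 + 12 = 14

14:32


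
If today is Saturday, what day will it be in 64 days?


Sunday

Start: Saturday (index 5)
(5 + 64) mod 7
= 69 mod 7
= 6
Index 6 → Sunday


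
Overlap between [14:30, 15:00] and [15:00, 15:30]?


Meeting A: 870-900 (in minutes from midnight)
Meeting B: 900-930
Overlap start = max(870, 900) = 900
Overlap end = min(900, 930) = 900
Overlap = max(0, 900 - 900) = 0 min

0 minutes


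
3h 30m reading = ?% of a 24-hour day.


14.6%

Time: 210 minutes
Day: 1440 minutes
Percentage = (210/1440) × 100 ≈ 14.6%


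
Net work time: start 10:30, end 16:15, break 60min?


Total time = (16×60+15) - (10×60+30)
= 975 - 630 = 345 min
Minus break: 345 - 60 = 285 min
= 4h 45m

4h 45m (285 minutes)


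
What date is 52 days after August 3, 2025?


Start: August 3, 2025
Add 52 days
August 3 → September 1: 31 - 3 + 1 = 29 days (52 - 29 = 23 left)
September 1 + 23 = September 24, 2025

September 24, 2025


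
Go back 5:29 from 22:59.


Start: 1379 minutes from midnight
Subtract: 329 minutes
Remaining: 1379 - 329 = 1050
Hours: 17, Minutes: 30

17:30


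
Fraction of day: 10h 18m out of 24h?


Total minutes: 10×60 + 18 = 618
Day = 24×60 = 1440 minutes
Fraction = 618/1440 ≈ 0.4292
As a percentage: 618/1440 × 100 ≈ 42.92%

0.4292 (42.92%)


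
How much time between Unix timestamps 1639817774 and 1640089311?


Difference = 1640089311 - 1639817774 = 271537 seconds
In hours: 271537 / 3600 ≈ 75.4
In days: 271537 / 86400 ≈ 3.14

271537 seconds (75.4 hours / 3.14 days)


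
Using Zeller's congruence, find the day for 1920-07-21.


Zeller's congruence:
q=21, m=7, k=20, j=19
h = (21 + ⌊13×8/5⌋ + 20 + ⌊20/4⌋ + ⌊19/4⌋ - 2×19) mod 7
= (21 + 20 + 20 + 5 + 4 - 38) mod 7
= 32 mod 7 = 4
h=4 → Wednesday

Wednesday


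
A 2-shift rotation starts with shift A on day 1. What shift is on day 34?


Shift B

Shifts: A, B
Start: A (index 0)
Day 34: (0 + 34 - 1) mod 2
= 33 mod 2
= 1
Index 1 → shift B


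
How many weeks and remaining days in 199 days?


Weeks: 199 ÷ 7 = 28 remainder 3

28 weeks 3 days


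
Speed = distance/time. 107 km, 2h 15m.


47.6 km/h

Distance: 107 km
Time: 2h 15m = 135 min = 135/60 = 9/4 hours
Speed = 107 ÷ (9/4) = 107 × 4 / 9 = 428/9 ≈ 47.6 km/h


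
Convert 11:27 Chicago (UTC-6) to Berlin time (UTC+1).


18:27

Time difference = UTC+1 - UTC-6 = +7 hours
New hour = (11 + 7) mod 24
= 18 mod 24 = 18
Minutes unchanged → 18:27


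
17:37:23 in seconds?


63443 seconds

Hours: 17 × 3600 = 61200
Minutes: 37 × 60 = 2220
Seconds: 23
Total = 61200 + 2220 + 23 = 63443


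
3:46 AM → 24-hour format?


03:46

Input: 3:46 AM
AM hour stays: 3


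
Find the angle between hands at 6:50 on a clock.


Hour hand = 6×30 + 50×0.5 = 205.0°
Minute hand = 50×6 = 300°
Difference = |205.0 - 300| = 95.0°

95.0°


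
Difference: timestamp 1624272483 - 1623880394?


Difference = 1624272483 - 1623880394 = 392089 seconds
In hours: 392089 / 3600 ≈ 108.9
In days: 392089 / 86400 ≈ 4.54

392089 seconds (108.9 hours / 4.54 days)


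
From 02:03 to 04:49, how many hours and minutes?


End time in minutes: 4×60 + 49 = 289
Start time in minutes: 2×60 + 3 = 123
Difference = 289 - 123 = 166 minutes
= 2 hours 46 minutes

2h 46m


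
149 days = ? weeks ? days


21 weeks 2 days

Weeks: 149 ÷ 7 = 21 remainder 2


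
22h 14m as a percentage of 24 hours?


0.9264 (92.64%)

Total minutes: 22×60 + 14 = 1334
Day = 24×60 = 1440 minutes
Fraction = 1334/1440 ≈ 0.9264
As a percentage: 1334/1440 × 100 ≈ 92.64%


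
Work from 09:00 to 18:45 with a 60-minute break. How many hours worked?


Total time = (18×60+45) - (9×60+0)
= 1125 - 540 = 585 min
Minus break: 585 - 60 = 525 min
= 8h 45m

8h 45m (525 minutes)


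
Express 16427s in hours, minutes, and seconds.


Hours: 16427 ÷ 3600 = 4 remainder 2027
Minutes: 2027 ÷ 60 = 33 remainder 47
Seconds: 47

4h 33m 47s


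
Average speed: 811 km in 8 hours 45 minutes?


Distance: 811 km
Time: 8h 45m = 525 min = 525/60 = 35/4 hours
Speed = 811 ÷ (35/4) = 811 × 4 / 35 = 3244/35 ≈ 92.7 km/h

92.7 km/h


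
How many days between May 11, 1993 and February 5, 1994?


From May 11, 1993 to February 5, 1994
Rest of May 1993: 31 - 11 = 20
Full months: June 30, July 31, August 31, September 30, October 31, November 30, December 31, January 31
Days into February 1994: 5
Total = 20 + 30 + 31 + 31 + 30 + 31 + 30 + 31 + 31 + 5 = 270 days

270 days


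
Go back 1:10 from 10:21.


Start: 621 minutes from midnight
Subtract: 70 minutes
Remaining: 621 - 70 = 551
Hours: 9, Minutes: 11

09:11


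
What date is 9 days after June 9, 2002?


June 18, 2002

Start: June 9, 2002
Add 9 days
June 9 + 9 = June 18, 2002


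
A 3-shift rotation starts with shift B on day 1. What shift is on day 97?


Shift B

Shifts: A, B, C
Start: B (index 1)
Day 97: (1 + 97 - 1) mod 3
= 97 mod 3
= 1
Index 1 → shift B


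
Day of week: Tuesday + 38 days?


Start: Tuesday (index 1)
(1 + 38) mod 7
= 39 mod 7
= 4
Index 4 → Friday

Friday


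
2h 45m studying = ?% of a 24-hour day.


11.5%

Time: 165 minutes
Day: 1440 minutes
Percentage = (165/1440) × 100 ≈ 11.5%


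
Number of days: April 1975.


Month: April (month 4)
April has 30 days

30 days


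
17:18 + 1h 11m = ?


18:29

Start: 1038 minutes from midnight
Add: 71 minutes
Total: 1109 minutes
Hours: 1109 ÷ 60 = 18 remainder 29


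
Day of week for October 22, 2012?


Monday

Zeller's congruence:
q=22, m=10, k=12, j=20
h = (22 + ⌊13×11/5⌋ + 12 + ⌊12/4⌋ + ⌊20/4⌋ - 2×20) mod 7
= (22 + 28 + 12 + 3 + 5 - 40) mod 7
= 30 mod 7 = 2
h=2 → Monday


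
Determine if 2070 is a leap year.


Rules: divisible by 4 AND (not by 100 OR by 400)
2070 ÷ 4 = 517 remainder 2 → not divisible by 4
Not divisible by 4 → not a leap year

No


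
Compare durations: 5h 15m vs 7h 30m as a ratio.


7:10 (0.70)

Duration 1: 315 minutes
Duration 2: 450 minutes
Ratio = 315:450
GCD = 45
Simplified = 7:10
As a decimal: 7/10 = 0.70


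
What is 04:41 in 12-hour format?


4:41 AM

Hour: 4
4 < 12 → AM


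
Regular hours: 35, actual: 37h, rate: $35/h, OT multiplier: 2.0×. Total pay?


Regular: 35h × $35 = $1225.00
Overtime: 37 - 35 = 2h
OT pay: 2h × $35 × 2.0 = $140.00
Total = $1225.00 + $140.00 = $1365.00

$1365.00


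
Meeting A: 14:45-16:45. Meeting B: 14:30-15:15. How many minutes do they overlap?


30 minutes

Meeting A: 885-1005 (in minutes from midnight)
Meeting B: 870-915
Overlap start = max(885, 870) = 885
Overlap end = min(1005, 915) = 915
Overlap = max(0, 915 - 885) = 30 min


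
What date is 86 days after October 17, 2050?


Start: October 17, 2050
Add 86 days
October 17 → November 1: 31 - 17 + 1 = 15 days (86 - 15 = 71 left)
November 1 → December 1: 30 - 1 + 1 = 30 days (71 - 30 = 41 left)
December 1 → January 1: 31 - 1 + 1 = 31 days (41 - 31 = 10 left)
January 1 + 10 = January 11, 2051

January 11, 2051


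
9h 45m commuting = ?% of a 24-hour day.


Time: 585 minutes
Day: 1440 minutes
Percentage = (585/1440) × 100 ≈ 40.6%

40.6%


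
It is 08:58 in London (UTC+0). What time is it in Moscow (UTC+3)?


Time difference = UTC+3 - UTC+0 = +3 hours
New hour = (8 + 3) mod 24
= 11 mod 24 = 11
Minutes unchanged → 11:58

11:58


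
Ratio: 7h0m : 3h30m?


2:1 (2.00)

Duration 1: 420 minutes
Duration 2: 210 minutes
Ratio = 420:210
GCD = 210
Simplified = 2:1
As a decimal: 2/1 = 2.00


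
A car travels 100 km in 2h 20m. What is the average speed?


42.9 km/h

Distance: 100 km
Time: 2h 20m = 140 min = 140/60 = 7/3 hours
Speed = 100 ÷ (7/3) = 100 × 3 / 7 = 300/7 ≈ 42.9 km/h


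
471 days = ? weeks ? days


67 weeks 2 days

Weeks: 471 ÷ 7 = 67 remainder 2


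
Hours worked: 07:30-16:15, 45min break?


Total time = (16×60+15) - (7×60+30)
= 975 - 450 = 525 min
Minus break: 525 - 45 = 480 min
= 8h 0m

8h 0m (480 minutes)


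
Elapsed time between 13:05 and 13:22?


0h 17m

End time in minutes: 13×60 + 22 = 802
Start time in minutes: 13×60 + 5 = 785
Difference = 802 - 785 = 17 minutes
= 0 hours 17 minutes


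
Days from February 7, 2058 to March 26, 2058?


47 days

From February 7, 2058 to March 26, 2058
Rest of February 2058: 28 - 7 = 21
Days into March 2058: 26
Total = 21 + 26 = 47 days


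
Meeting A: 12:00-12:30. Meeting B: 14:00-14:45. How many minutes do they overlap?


Meeting A: 720-750 (in minutes from midnight)
Meeting B: 840-885
Overlap start = max(720, 840) = 840
Overlap end = min(750, 885) = 750
Overlap = max(0, 750 - 840) = 0 min

0 minutes


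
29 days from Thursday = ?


Friday

Start: Thursday (index 3)
(3 + 29) mod 7
= 32 mod 7
= 4
Index 4 → Friday


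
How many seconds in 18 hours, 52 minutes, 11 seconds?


Hours: 18 × 3600 = 64800
Minutes: 52 × 60 = 3120
Seconds: 11
Total = 64800 + 3120 + 11 = 67931

67931 seconds


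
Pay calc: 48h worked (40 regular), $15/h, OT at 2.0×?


Regular: 40h × $15 = $600.00
Overtime: 48 - 40 = 8h
OT pay: 8h × $15 × 2.0 = $240.00
Total = $600.00 + $240.00 = $840.00

$840.00


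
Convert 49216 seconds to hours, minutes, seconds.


Hours: 49216 ÷ 3600 = 13 remainder 2416
Minutes: 2416 ÷ 60 = 40 remainder 16
Seconds: 16

13h 40m 16s


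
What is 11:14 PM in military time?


23:14

Input: 11:14 PM
PM: 11 + 12 = 23


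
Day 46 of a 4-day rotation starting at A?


Shifts: A, B, C, D
Start: A (index 0)
Day 46: (0 + 46 - 1) mod 4
= 45 mod 4
= 1
Index 1 → shift B

Shift B


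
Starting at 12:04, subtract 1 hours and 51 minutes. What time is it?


Start: 724 minutes from midnight
Subtract: 111 minutes
Remaining: 724 - 111 = 613
Hours: 10, Minutes: 13

10:13


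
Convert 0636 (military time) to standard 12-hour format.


6:36 AM

Hour: 6
6 < 12 → AM


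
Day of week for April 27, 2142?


Zeller's congruence:
q=27, m=4, k=42, j=21
h = (27 + ⌊13×5/5⌋ + 42 + ⌊42/4⌋ + ⌊21/4⌋ - 2×21) mod 7
= (27 + 13 + 42 + 10 + 5 - 42) mod 7
= 55 mod 7 = 6
h=6 → Friday

Friday


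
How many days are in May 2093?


Month: May (month 5)
May has 31 days

31 days


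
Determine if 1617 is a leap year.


Rules: divisible by 4 AND (not by 100 OR by 400)
1617 ÷ 4 = 404 remainder 1 → not divisible by 4
Not divisible by 4 → not a leap year

No


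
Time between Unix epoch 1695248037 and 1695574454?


326417 seconds (90.7 hours / 3.78 days)

Difference = 1695574454 - 1695248037 = 326417 seconds
In hours: 326417 / 3600 ≈ 90.7
In days: 326417 / 86400 ≈ 3.78


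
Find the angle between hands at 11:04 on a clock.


Hour hand = 11×30 + 4×0.5 = 332.0°
Minute hand = 4×6 = 24°
Difference = |332.0 - 24| = 308.0°
Since > 180°: 360 - 308.0 = 52.0°

52.0°


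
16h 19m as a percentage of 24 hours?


0.6799 (67.99%)

Total minutes: 16×60 + 19 = 979
Day = 24×60 = 1440 minutes
Fraction = 979/1440 ≈ 0.6799
As a percentage: 979/1440 × 100 ≈ 67.99%


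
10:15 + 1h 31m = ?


Start: 615 minutes from midnight
Add: 91 minutes
Total: 706 minutes
Hours: 706 ÷ 60 = 11 remainder 46

11:46


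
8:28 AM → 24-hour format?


Input: 8:28 AM
AM hour stays: 8

08:28


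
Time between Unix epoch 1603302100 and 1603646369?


Difference = 1603646369 - 1603302100 = 344269 seconds
In hours: 344269 / 3600 ≈ 95.6
In days: 344269 / 86400 ≈ 3.98

344269 seconds (95.6 hours / 3.98 days)


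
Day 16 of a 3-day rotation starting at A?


Shifts: A, B, C
Start: A (index 0)
Day 16: (0 + 16 - 1) mod 3
= 15 mod 3
= 0
Index 0 → shift A

Shift A


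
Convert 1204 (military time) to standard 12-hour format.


12:04 PM

Hour: 12
12 → 12 PM (noon)


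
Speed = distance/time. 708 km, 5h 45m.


123.1 km/h

Distance: 708 km
Time: 5h 45m = 345 min = 345/60 = 23/4 hours
Speed = 708 ÷ (23/4) = 708 × 4 / 23 = 2832/23 ≈ 123.1 km/h


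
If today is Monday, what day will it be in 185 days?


Thursday

Start: Monday (index 0)
(0 + 185) mod 7
= 185 mod 7
= 3
Index 3 → Thursday


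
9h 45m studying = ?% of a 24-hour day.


40.6%

Time: 585 minutes
Day: 1440 minutes
Percentage = (585/1440) × 100 ≈ 40.6%


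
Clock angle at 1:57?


Hour hand = 1×30 + 57×0.5 = 58.5°
Minute hand = 57×6 = 342°
Difference = |58.5 - 342| = 283.5°
Since > 180°: 360 - 283.5 = 76.5°

76.5°


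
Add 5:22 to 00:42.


06:04

Start: 42 minutes from midnight
Add: 322 minutes
Total: 364 minutes
Hours: 364 ÷ 60 = 6 remainder 4


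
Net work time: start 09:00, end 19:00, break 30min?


9h 30m (570 minutes)

Total time = (19×60+0) - (9×60+0)
= 1140 - 540 = 600 min
Minus break: 600 - 30 = 570 min
= 9h 30m


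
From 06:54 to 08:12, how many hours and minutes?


End time in minutes: 8×60 + 12 = 492
Start time in minutes: 6×60 + 54 = 414
Difference = 492 - 414 = 78 minutes
= 1 hours 18 minutes

1h 18m


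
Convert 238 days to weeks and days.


Weeks: 238 ÷ 7 = 34 remainder 0

34 weeks 0 days


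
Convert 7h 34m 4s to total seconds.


27244 seconds

Hours: 7 × 3600 = 25200
Minutes: 34 × 60 = 2040
Seconds: 4
Total = 25200 + 2040 + 4 = 27244


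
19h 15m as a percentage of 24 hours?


Total minutes: 19×60 + 15 = 1155
Day = 24×60 = 1440 minutes
Fraction = 1155/1440 ≈ 0.8021
As a percentage: 1155/1440 × 100 ≈ 80.21%

0.8021 (80.21%)


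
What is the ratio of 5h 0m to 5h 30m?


10:11 (0.91)

Duration 1: 300 minutes
Duration 2: 330 minutes
Ratio = 300:330
GCD = 30
Simplified = 10:11
As a decimal: 10/11 ≈ 0.91


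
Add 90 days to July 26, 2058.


October 24, 2058

Start: July 26, 2058
Add 90 days
July 26 → August 1: 31 - 26 + 1 = 6 days (90 - 6 = 84 left)
August 1 → September 1: 31 - 1 + 1 = 31 days (84 - 31 = 53 left)
September 1 → October 1: 30 - 1 + 1 = 30 days (53 - 30 = 23 left)
October 1 + 23 = October 24, 2058


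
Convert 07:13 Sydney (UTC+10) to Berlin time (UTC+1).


Time difference = UTC+1 - UTC+10 = -9 hours
New hour = (7 -9) mod 24
= -2 mod 24 = 22
Minutes unchanged → 22:13; -2 < 0 → previous day

22:13 (previous day)


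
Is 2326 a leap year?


No

Rules: divisible by 4 AND (not by 100 OR by 400)
2326 ÷ 4 = 581 remainder 2 → not divisible by 4
Not divisible by 4 → not a leap year


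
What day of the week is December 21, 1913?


Zeller's congruence:
q=21, m=12, k=13, j=19
h = (21 + ⌊13×13/5⌋ + 13 + ⌊13/4⌋ + ⌊19/4⌋ - 2×19) mod 7
= (21 + 33 + 13 + 3 + 4 - 38) mod 7
= 36 mod 7 = 1
h=1 → Sunday

Sunday


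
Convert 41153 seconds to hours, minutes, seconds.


Hours: 41153 ÷ 3600 = 11 remainder 1553
Minutes: 1553 ÷ 60 = 25 remainder 53
Seconds: 53

11h 25m 53s


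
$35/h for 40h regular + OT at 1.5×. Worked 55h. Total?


$2187.50

Regular: 40h × $35 = $1400.00
Overtime: 55 - 40 = 15h
OT pay: 15h × $35 × 1.5 = $787.50
Total = $1400.00 + $787.50 = $2187.50


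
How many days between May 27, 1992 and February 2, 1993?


251 days

From May 27, 1992 to February 2, 1993
Rest of May 1992: 31 - 27 = 4
Full months: June 30, July 31, August 31, September 30, October 31, November 30, December 31, January 31
Days into February 1993: 2
Total = 4 + 30 + 31 + 31 + 30 + 31 + 30 + 31 + 31 + 2 = 251 days


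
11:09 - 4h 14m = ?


Start: 669 minutes from midnight
Subtract: 254 minutes
Remaining: 669 - 254 = 415
Hours: 6, Minutes: 55

06:55


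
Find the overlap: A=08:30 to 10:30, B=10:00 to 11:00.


30 minutes

Meeting A: 510-630 (in minutes from midnight)
Meeting B: 600-660
Overlap start = max(510, 600) = 600
Overlap end = min(630, 660) = 630
Overlap = max(0, 630 - 600) = 30 min


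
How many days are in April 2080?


Month: April (month 4)
April has 30 days

30 days


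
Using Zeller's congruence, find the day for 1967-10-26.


Zeller's congruence:
q=26, m=10, k=67, j=19
h = (26 + ⌊13×11/5⌋ + 67 + ⌊67/4⌋ + ⌊19/4⌋ - 2×19) mod 7
= (26 + 28 + 67 + 16 + 4 - 38) mod 7
= 103 mod 7 = 5
h=5 → Thursday

Thursday


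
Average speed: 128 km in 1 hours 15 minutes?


102.4 km/h

Distance: 128 km
Time: 1h 15m = 75 min = 75/60 = 5/4 hours
Speed = 128 ÷ (5/4) = 128 × 4 / 5 = 512/5 = 102.4 km/h


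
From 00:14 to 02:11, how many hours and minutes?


1h 57m

End time in minutes: 2×60 + 11 = 131
Start time in minutes: 0×60 + 14 = 14
Difference = 131 - 14 = 117 minutes
= 1 hours 57 minutes


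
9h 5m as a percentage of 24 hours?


Total minutes: 9×60 + 5 = 545
Day = 24×60 = 1440 minutes
Fraction = 545/1440 ≈ 0.3785
As a percentage: 545/1440 × 100 ≈ 37.85%

0.3785 (37.85%)


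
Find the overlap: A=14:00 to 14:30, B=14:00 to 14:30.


30 minutes

Meeting A: 840-870 (in minutes from midnight)
Meeting B: 840-870
Overlap start = max(840, 840) = 840
Overlap end = min(870, 870) = 870
Overlap = max(0, 870 - 840) = 30 min


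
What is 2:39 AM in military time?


Input: 2:39 AM
AM hour stays: 2

02:39


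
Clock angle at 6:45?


67.5°

Hour hand = 6×30 + 45×0.5 = 202.5°
Minute hand = 45×6 = 270°
Difference = |202.5 - 270| = 67.5°


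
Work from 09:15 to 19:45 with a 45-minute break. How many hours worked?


9h 45m (585 minutes)

Total time = (19×60+45) - (9×60+15)
= 1185 - 555 = 630 min
Minus break: 630 - 45 = 585 min
= 9h 45m


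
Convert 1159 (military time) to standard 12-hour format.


11:59 AM

Hour: 11
11 < 12 → AM


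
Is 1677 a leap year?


Rules: divisible by 4 AND (not by 100 OR by 400)
1677 ÷ 4 = 419 remainder 1 → not divisible by 4
Not divisible by 4 → not a leap year

No


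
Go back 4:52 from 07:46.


02:54

Start: 466 minutes from midnight
Subtract: 292 minutes
Remaining: 466 - 292 = 174
Hours: 2, Minutes: 54


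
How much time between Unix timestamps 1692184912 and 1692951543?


Difference = 1692951543 - 1692184912 = 766631 seconds
In hours: 766631 / 3600 ≈ 213.0
In days: 766631 / 86400 ≈ 8.87

766631 seconds (213.0 hours / 8.87 days)


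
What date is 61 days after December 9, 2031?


February 8, 2032

Start: December 9, 2031
Add 61 days
December 9 → January 1: 31 - 9 + 1 = 23 days (61 - 23 = 38 left)
January 1 → February 1: 31 - 1 + 1 = 31 days (38 - 31 = 7 left)
February 1 + 7 = February 8, 2032


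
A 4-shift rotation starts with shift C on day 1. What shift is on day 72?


Shift B

Shifts: A, B, C, D
Start: C (index 2)
Day 72: (2 + 72 - 1) mod 4
= 73 mod 4
= 1
Index 1 → shift B


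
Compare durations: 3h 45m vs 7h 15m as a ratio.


15:29 (0.52)

Duration 1: 225 minutes
Duration 2: 435 minutes
Ratio = 225:435
GCD = 15
Simplified = 15:29
As a decimal: 15/29 ≈ 0.52


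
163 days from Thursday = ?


Saturday

Start: Thursday (index 3)
(3 + 163) mod 7
= 166 mod 7
= 5
Index 5 → Saturday


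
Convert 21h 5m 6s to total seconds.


75906 seconds

Hours: 21 × 3600 = 75600
Minutes: 5 × 60 = 300
Seconds: 6
Total = 75600 + 300 + 6 = 75906


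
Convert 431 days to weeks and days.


61 weeks 4 days

Weeks: 431 ÷ 7 = 61 remainder 4


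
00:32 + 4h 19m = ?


Start: 32 minutes from midnight
Add: 259 minutes
Total: 291 minutes
Hours: 291 ÷ 60 = 4 remainder 51

04:51


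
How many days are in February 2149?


28 days

Month: February (month 2)
February: 28 or 29 (leap year)
2149 leap year? No


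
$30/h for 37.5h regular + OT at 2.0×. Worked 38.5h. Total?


$1185.00

Regular: 37.5h × $30 = $1125.00
Overtime: 38.5 - 37.5 = 1.0h
OT pay: 1.0h × $30 × 2.0 = $60.00
Total = $1125.00 + $60.00 = $1185.00


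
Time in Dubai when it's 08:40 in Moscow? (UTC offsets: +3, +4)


Time difference = UTC+4 - UTC+3 = +1 hours
New hour = (8 + 1) mod 24
= 9 mod 24 = 9
Minutes unchanged → 09:40

09:40


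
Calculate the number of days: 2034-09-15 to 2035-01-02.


109 days

From September 15, 2034 to January 2, 2035
Rest of September 2034: 30 - 15 = 15
Full months: October 31, November 30, December 31
Days into January 2035: 2
Total = 15 + 31 + 30 + 31 + 2 = 109 days


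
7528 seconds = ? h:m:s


2h 5m 28s

Hours: 7528 ÷ 3600 = 2 remainder 328
Minutes: 328 ÷ 60 = 5 remainder 28
Seconds: 28


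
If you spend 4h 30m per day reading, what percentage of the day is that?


Time: 270 minutes
Day: 1440 minutes
Percentage = (270/1440) × 100 ≈ 18.8%

18.8%


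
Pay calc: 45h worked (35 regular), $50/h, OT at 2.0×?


Regular: 35h × $50 = $1750.00
Overtime: 45 - 35 = 10h
OT pay: 10h × $50 × 2.0 = $1000.00
Total = $1750.00 + $1000.00 = $2750.00

$2750.00


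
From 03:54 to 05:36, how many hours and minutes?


End time in minutes: 5×60 + 36 = 336
Start time in minutes: 3×60 + 54 = 234
Difference = 336 - 234 = 102 minutes
= 1 hours 42 minutes

1h 42m


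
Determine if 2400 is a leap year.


Yes

Rules: divisible by 4 AND (not by 100 OR by 400)
2400 ÷ 4 = 600 exactly → divisible by 4
2400 ÷ 100 = 24 exactly → divisible by 100
2400 ÷ 400 = 6 exactly → divisible by 400
Divisible by 400 → leap year


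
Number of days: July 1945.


Month: July (month 7)
July has 31 days

31 days


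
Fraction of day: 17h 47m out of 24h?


0.7410 (74.10%)

Total minutes: 17×60 + 47 = 1067
Day = 24×60 = 1440 minutes
Fraction = 1067/1440 ≈ 0.7410
As a percentage: 1067/1440 × 100 ≈ 74.10%


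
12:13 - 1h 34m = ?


Start: 733 minutes from midnight
Subtract: 94 minutes
Remaining: 733 - 94 = 639
Hours: 10, Minutes: 39

10:39


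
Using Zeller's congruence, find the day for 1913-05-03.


Zeller's congruence:
q=3, m=5, k=13, j=19
h = (3 + ⌊13×6/5⌋ + 13 + ⌊13/4⌋ + ⌊19/4⌋ - 2×19) mod 7
= (3 + 15 + 13 + 3 + 4 - 38) mod 7
= 0 mod 7 = 0
h=0 → Saturday

Saturday


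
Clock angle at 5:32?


Hour hand = 5×30 + 32×0.5 = 166.0°
Minute hand = 32×6 = 192°
Difference = |166.0 - 192| = 26.0°

26.0°


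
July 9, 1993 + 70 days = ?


September 17, 1993

Start: July 9, 1993
Add 70 days
July 9 → August 1: 31 - 9 + 1 = 23 days (70 - 23 = 47 left)
August 1 → September 1: 31 - 1 + 1 = 31 days (47 - 31 = 16 left)
September 1 + 16 = September 17, 1993


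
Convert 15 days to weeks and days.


2 weeks 1 days

Weeks: 15 ÷ 7 = 2 remainder 1


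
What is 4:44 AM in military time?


Input: 4:44 AM
AM hour stays: 4

04:44


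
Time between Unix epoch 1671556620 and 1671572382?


15762 seconds (4.4 hours / 0.18 days)

Difference = 1671572382 - 1671556620 = 15762 seconds
In hours: 15762 / 3600 ≈ 4.4
In days: 15762 / 86400 ≈ 0.18
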